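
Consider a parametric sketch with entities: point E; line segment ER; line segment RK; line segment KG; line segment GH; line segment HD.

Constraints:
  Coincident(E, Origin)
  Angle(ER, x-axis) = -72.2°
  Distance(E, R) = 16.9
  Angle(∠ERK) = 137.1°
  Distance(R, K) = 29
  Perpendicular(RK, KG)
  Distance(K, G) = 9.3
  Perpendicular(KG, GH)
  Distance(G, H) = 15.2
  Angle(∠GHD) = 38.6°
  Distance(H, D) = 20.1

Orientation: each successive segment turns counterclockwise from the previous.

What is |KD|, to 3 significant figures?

3.28

The perpendicularity gives GH at right angles to KG, so GH runs at 151°; with |GH| = 15.2, H = (21.8, -14.7). ∠GHD = 38.6° gives HD at -67.9° from the x-axis; with |HD| = 20.1, D = (29.3, -33.4). Then |KD| = |D − K| = 3.28.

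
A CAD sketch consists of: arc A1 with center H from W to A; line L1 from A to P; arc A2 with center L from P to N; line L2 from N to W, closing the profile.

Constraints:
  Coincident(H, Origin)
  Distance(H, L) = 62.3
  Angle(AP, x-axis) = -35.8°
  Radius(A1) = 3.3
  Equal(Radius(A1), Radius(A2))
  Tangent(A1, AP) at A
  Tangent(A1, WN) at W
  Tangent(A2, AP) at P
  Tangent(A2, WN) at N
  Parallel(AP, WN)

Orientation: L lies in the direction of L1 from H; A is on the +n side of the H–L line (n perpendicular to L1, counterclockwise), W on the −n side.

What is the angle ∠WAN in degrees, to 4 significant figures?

83.95°

The slot axis is L1's direction at -35.8°, so u = (cos -35.8°, sin -35.8°) = (0.8111, -0.5850) and n = (−sin -35.8°, cos -35.8°) = (0.5850, 0.8111). H is at the origin and L lies 62.3 along u from H, so L = 62.3·u = (50.53, -36.44). Tangency of A1 to both parallel lines with radius 3.3 puts A and W at H ± 3.3·n: A = (1.930, 2.677), W = (-1.930, -2.677). Equal radii place P and N the same way about L: P = L + 3.3·n = (52.46, -33.77), N = L − 3.3·n = (48.60, -39.12). Then cos ∠WAN = AW·AN / (|AW||AN|), giving 83.95°.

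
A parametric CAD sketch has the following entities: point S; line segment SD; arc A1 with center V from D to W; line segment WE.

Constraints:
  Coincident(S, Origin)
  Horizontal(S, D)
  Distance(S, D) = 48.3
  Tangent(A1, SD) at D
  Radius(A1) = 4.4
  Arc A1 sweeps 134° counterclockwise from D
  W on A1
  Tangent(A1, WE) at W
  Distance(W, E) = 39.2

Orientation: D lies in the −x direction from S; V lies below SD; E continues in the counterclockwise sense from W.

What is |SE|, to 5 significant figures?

43.111

On A1, D sits at bearing 90° from V; a 134° counterclockwise sweep puts W at bearing 224°, so W = V + 4.4·(cos 224°, sin 224°) = (-51.465, -7.4565). A1 meets WE tangentially, so VW is at right angles to WE, so WE runs along (−sin 224°, cos 224°); with |WE| = 39.2, E = (-24.234, -35.655). Then |SE| = |E − S| = 43.111.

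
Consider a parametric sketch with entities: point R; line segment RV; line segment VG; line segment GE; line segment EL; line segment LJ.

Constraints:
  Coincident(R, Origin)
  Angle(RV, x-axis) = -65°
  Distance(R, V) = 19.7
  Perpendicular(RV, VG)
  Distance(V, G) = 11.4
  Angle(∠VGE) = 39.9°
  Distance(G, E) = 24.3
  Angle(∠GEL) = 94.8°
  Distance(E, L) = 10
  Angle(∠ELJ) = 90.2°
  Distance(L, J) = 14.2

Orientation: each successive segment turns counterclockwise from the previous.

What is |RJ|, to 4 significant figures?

21.66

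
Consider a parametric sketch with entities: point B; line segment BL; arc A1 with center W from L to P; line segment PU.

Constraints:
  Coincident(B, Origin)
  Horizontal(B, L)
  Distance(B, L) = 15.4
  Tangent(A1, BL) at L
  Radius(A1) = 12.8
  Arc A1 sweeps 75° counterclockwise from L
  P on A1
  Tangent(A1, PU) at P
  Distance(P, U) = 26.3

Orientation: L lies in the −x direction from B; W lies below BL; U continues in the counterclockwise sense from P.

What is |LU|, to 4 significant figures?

39.81

B is at the origin; BL is horizontal with |BL| = 15.4 and L on the −x side, so L = (-15.40, 0.000). The tangent condition forces WL to be normal to BL, so W = L + (0, -12.8) = (-15.40, -12.80). On A1, L sits at bearing 90° from W; a 75° counterclockwise sweep puts P at bearing 165°, so P = W + 12.8·(cos 165°, sin 165°) = (-27.76, -9.487). The tangent condition forces WP to be normal to PU, so PU runs along (−sin 165°, cos 165°); with |PU| = 26.3, U = (-34.57, -34.89). Then |LU| = |U − L| = 39.81.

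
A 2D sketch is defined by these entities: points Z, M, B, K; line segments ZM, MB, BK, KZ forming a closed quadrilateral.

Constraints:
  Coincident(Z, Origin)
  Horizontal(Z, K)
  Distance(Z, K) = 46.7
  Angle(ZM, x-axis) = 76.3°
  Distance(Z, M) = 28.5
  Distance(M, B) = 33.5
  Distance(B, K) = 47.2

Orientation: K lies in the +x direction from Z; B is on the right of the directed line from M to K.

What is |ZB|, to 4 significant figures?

5.081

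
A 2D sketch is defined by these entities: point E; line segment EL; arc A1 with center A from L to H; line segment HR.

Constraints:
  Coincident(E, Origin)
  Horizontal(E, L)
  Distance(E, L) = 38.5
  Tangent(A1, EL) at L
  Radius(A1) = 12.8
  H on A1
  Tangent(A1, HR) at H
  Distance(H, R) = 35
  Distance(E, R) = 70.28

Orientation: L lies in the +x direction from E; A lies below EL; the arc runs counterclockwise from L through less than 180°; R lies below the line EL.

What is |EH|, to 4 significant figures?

35.73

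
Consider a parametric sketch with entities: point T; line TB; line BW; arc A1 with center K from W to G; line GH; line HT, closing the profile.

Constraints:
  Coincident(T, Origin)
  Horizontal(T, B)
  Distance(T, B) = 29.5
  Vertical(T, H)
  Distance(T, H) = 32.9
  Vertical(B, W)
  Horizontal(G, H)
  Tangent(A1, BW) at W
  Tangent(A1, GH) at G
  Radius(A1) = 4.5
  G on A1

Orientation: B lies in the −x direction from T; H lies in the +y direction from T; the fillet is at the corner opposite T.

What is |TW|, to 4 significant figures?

40.95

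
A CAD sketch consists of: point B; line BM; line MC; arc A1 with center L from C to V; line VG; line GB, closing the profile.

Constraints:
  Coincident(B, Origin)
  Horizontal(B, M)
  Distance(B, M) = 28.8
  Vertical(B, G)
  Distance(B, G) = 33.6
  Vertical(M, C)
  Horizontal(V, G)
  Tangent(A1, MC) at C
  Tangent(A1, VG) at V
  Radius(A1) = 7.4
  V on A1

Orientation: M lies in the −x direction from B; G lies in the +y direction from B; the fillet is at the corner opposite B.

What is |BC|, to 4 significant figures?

38.93

The virtual corner opposite B is at (-28.80, 33.60). A1 meets MC tangentially, so LC is at right angles to MC and tangency of A1 to VG means the radius LV is perpendicular to VG, with radius 7.4, so the center L sits 7.4 in from both sides at L = (-21.40, 26.20). That places the tangent points at C = (-28.80, 26.20) on MC and V = (-21.40, 33.60) on VG. Then |BC| = |C − B| = 38.93.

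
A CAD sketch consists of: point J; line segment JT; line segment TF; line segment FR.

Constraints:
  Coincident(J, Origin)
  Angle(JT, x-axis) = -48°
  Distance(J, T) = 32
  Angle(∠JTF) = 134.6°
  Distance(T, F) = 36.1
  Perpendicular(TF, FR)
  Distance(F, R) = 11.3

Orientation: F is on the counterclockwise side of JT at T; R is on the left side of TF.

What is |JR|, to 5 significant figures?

59.684

J is at the origin; JT runs at -48.0° with length 32.0, so T = 32.0·(cos -48.0°, sin -48.0°) = (21.412, -23.781). ∠JTF = 134.6°, so TF runs at -48.0° + (180° − 134.6°) = -2.6000° from the x-axis; with |TF| = 36.1, F = T + 36.1·(cos -2.6000°, sin -2.6000°) = (57.475, -25.418). TF is perpendicular to FR; with |FR| = 11.3 on the left of TF, R = F + 11.3·(0.045363, 0.99897) = (57.988, -14.130). Then |JR| = |R − J| = 59.684.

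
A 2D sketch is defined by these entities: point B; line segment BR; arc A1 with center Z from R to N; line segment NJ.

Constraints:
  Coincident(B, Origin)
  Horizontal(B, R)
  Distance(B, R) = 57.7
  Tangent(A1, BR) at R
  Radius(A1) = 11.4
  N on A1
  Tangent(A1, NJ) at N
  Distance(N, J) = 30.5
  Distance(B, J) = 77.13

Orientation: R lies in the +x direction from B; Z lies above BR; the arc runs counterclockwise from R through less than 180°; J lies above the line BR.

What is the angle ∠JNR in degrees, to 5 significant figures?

130.12°

B is at the origin; BR is horizontal with |BR| = 57.7 and R on the +x side, so R = (57.700, 0.0000). Tangency of A1 to BR means the radius ZR is perpendicular to BR, so Z = R + (0, 11.4) = (57.700, 11.400). Since ZN ⟂ NJ (tangency), |ZJ| = √(11.4² + 30.5²) = 32.561 regardless of where N sits on A1. So J lies on both circle(B, 77.13) and circle(Z, 32.561); the above-BR intersection is J = (63.768, 43.391). N is the foot of the tangent from J: N = (68.935, 13.332).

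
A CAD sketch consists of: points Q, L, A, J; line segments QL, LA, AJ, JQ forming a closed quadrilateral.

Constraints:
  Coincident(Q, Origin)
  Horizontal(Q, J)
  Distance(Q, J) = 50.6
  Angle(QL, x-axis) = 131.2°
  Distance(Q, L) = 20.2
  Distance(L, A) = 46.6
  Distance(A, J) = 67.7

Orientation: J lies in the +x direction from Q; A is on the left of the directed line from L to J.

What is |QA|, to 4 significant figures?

56.03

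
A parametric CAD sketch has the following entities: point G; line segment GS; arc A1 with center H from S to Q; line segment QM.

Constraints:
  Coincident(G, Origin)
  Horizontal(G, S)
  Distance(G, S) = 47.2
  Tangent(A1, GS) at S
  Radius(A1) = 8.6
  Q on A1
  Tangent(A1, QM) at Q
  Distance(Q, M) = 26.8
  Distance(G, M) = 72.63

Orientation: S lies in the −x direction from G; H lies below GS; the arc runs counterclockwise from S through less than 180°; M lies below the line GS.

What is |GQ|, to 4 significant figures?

55.16

G is at the origin; G and S share the same y with |GS| = 47.2 and S on the −x side, so S = (-47.20, 0.000). Since A1 is tangent to GS there, HS ⟂ GS, so H = S + (0, -8.6) = (-47.20, -8.600). Since HQ ⟂ QM (tangency), |HM| = √(8.6² + 26.8²) = 28.15 regardless of where Q sits on A1. So M lies on both circle(G, 72.63) and circle(H, 28.15); the below-GS intersection is M = (-66.59, -29.00). Q is the foot of the tangent from M: Q = (-54.95, -4.864).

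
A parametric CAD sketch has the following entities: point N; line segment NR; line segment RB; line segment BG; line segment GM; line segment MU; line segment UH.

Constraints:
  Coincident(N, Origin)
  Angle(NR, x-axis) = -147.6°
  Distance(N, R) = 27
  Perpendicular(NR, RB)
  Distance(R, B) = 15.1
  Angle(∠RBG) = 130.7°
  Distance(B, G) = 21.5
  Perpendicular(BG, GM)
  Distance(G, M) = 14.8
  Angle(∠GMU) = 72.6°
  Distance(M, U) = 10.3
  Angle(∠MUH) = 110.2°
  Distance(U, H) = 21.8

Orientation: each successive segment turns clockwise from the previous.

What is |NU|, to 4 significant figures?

17.37

N is at the origin; NR runs at -147.6° with length 27.0, so R = (-22.80, -14.47). NR is perpendicular to RB, so RB runs at 122.4°; with |RB| = 15.1, B = (-30.89, -1.718). ∠RBG = 130.7° gives BG at 73.10° from the x-axis; with |BG| = 21.5, G = (-24.64, 18.85). The perpendicularity gives GM at right angles to BG, so GM runs at -16.90°; with |GM| = 14.8, M = (-10.48, 14.55). ∠GMU = 72.6° gives MU at -124.3° from the x-axis; with |MU| = 10.3, U = (-16.28, 6.042). Then |NU| = |U − N| = 17.37.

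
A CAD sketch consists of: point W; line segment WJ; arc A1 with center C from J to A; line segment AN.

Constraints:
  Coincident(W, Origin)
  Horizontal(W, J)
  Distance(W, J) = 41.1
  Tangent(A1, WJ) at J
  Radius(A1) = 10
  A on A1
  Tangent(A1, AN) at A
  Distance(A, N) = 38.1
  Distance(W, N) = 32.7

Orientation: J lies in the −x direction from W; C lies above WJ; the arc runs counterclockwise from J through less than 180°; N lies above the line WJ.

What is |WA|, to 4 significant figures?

33.82

Checks: ∠(CJ, JW) = 90.00° ✓; |CJ| = 10.00 ✓; |CA| = 10.00 ✓; ∠(CA, AN) = 90.00° ✓; |AN| = 38.10 ✓; |WN| = 32.70 ✓.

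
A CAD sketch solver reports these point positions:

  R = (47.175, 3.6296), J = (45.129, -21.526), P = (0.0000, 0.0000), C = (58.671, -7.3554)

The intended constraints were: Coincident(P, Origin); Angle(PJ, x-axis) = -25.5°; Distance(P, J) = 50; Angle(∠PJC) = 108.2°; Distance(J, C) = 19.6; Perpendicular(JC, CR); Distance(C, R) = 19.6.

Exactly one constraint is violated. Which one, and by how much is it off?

Distance(C, R) = 19.6 — off by 3.70.

P = (0.00, 0.00) ✓; PJ at -25.50° ✓; |PJ| = 50.00 ✓; ∠PJC = 108.2° ✓; |JC| = 19.60 ✓; ∠(JC, CR) = 90.00° ✓; |CR| = 15.90 ✗.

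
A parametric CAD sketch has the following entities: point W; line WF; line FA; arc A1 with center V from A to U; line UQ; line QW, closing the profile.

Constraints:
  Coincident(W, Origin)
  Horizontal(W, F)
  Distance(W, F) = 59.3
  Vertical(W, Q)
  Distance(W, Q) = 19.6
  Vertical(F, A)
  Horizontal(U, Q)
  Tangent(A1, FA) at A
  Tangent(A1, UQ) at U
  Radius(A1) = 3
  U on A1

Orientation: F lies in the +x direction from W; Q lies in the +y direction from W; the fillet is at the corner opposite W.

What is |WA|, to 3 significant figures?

61.6

The virtual corner opposite W is at (59.3, 19.6). The tangent condition forces VA to be normal to FA and since A1 is tangent to UQ there, VU ⟂ UQ, with radius 3.0, so the center V sits 3.0 in from both sides at V = (56.3, 16.6). That places the tangent points at A = (59.3, 16.6) on FA and U = (56.3, 19.6) on UQ. Then |WA| = |A − W| = 61.6.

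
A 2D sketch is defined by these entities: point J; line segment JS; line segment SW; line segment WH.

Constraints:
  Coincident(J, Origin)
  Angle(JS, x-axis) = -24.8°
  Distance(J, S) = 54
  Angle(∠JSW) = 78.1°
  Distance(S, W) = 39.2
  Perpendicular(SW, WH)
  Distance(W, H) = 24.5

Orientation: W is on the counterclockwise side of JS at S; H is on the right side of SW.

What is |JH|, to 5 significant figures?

82.274

J is at the origin; JS runs at -24.8° with length 54.0, so S = 54.0·(cos -24.8°, sin -24.8°) = (49.020, -22.650). ∠JSW = 78.1°, so SW runs at -24.8° + (180° − 78.1°) = 77.100° from the x-axis; with |SW| = 39.2, W = S + 39.2·(cos 77.100°, sin 77.100°) = (57.771, 15.560). The perpendicularity gives WH at right angles to SW; with |WH| = 24.5 on the right of SW, H = W + 24.5·(0.97476, -0.22325) = (81.653, 10.091). Then |JH| = |H − J| = 82.274.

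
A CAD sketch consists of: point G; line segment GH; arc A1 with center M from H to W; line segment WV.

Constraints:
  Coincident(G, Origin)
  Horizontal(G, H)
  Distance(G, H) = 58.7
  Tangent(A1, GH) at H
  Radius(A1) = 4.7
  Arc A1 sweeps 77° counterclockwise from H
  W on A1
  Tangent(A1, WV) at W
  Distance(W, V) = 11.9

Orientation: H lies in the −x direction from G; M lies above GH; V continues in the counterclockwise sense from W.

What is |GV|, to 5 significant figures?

53.653

G is at the origin; G and H share the same y with |GH| = 58.7 and H on the −x side, so H = (-58.700, 0.0000). The tangent condition forces MH to be normal to GH, so M = H + (0, 4.7) = (-58.700, 4.7000). On A1, H sits at bearing -90° from M; a 77° counterclockwise sweep puts W at bearing -13°, so W = M + 4.7·(cos -13°, sin -13°) = (-54.120, 3.6427). Tangency of A1 to WV means the radius MW is perpendicular to WV, so WV runs along (−sin -13°, cos -13°); with |WV| = 11.9, V = (-51.444, 15.238). Then |GV| = |V − G| = 53.653.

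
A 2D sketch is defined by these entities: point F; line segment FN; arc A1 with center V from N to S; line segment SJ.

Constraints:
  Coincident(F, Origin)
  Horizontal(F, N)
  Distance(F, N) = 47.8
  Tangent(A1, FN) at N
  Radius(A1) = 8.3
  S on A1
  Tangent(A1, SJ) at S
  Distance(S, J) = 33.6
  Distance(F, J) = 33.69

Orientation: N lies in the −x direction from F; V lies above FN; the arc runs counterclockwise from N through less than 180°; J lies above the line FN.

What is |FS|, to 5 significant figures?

41.722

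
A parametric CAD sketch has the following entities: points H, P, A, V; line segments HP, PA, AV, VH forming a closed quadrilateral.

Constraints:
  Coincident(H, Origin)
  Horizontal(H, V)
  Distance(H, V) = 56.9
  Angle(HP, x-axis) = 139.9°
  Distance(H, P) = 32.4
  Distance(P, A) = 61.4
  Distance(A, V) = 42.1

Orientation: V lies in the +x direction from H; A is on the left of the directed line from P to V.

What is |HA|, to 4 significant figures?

49.92

H is at the origin; HV is horizontal with |HV| = 56.9 and V in +x, so V = (56.9, 0). HP runs at 139.9° with |HP| = 32.4, so P = (-24.78, 20.87). A is determined by |PA| = 61.4 and |AV| = 42.1 together: it lies at the intersection of circle(P, 61.4) and circle(V, 42.1). With |PV| = 84.31, the foot of the radical line on PV is 54.00 from P and the perpendicular offset is √(61.4² − 54.00²) = 29.22. Taking the left-of-PV solution: A = (34.77, 35.81).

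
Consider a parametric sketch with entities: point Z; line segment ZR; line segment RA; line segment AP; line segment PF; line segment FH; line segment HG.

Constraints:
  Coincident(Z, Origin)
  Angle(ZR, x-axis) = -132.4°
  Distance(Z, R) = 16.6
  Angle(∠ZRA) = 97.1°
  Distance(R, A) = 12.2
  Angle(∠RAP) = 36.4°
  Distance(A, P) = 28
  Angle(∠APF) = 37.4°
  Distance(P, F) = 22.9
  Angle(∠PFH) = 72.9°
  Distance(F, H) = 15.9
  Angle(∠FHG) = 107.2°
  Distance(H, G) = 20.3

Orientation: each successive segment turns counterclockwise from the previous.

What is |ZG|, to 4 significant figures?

8.602

∠PFH = 72.9° gives FH at -16.20° from the x-axis; with |FH| = 15.9, H = (-2.576, -17.18). ∠FHG = 107.2° gives HG at 56.60° from the x-axis; with |HG| = 20.3, G = (8.599, -0.2355). Then |ZG| = |G − Z| = 8.602.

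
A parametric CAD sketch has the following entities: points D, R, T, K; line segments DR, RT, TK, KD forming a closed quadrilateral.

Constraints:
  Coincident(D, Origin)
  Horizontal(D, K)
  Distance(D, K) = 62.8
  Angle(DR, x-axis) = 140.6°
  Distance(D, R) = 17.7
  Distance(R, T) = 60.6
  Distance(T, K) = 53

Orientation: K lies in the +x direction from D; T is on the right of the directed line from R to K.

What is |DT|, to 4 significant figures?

43.45

D is at the origin; DK is horizontal with |DK| = 62.8 and K in +x, so K = (62.8, 0). DR runs at 140.6° with |DR| = 17.7, so R = (-13.68, 11.23). T is determined by |RT| = 60.6 and |TK| = 53.0 together: it lies at the intersection of circle(R, 60.6) and circle(K, 53.0). With |RK| = 77.30, the foot of the radical line on RK is 44.23 from R and the perpendicular offset is √(60.6² − 44.23²) = 41.42. Taking the right-of-RK solution: T = (24.07, -36.18).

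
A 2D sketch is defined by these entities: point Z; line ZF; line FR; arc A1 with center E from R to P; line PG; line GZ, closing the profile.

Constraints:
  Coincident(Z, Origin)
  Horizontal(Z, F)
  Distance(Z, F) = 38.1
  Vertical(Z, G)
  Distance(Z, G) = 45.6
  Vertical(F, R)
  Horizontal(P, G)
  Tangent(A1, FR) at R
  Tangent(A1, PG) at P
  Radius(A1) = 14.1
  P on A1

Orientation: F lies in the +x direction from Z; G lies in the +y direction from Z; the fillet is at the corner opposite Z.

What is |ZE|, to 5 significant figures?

39.601

Z is at the origin; Z and F share the same y with |ZF| = 38.1 and F on the +x side, so F = (38.100, 0.0000). Z and G share the same x with |ZG| = 45.6 and G on the +y side, so G = (0.0000, 45.600). The virtual corner opposite Z is at (38.100, 45.600). The tangent condition forces ER to be normal to FR and the tangent condition forces EP to be normal to PG, with radius 14.1, so the center E sits 14.1 in from both sides at E = (24.000, 31.500). Then |ZE| = |E − Z| = 39.601.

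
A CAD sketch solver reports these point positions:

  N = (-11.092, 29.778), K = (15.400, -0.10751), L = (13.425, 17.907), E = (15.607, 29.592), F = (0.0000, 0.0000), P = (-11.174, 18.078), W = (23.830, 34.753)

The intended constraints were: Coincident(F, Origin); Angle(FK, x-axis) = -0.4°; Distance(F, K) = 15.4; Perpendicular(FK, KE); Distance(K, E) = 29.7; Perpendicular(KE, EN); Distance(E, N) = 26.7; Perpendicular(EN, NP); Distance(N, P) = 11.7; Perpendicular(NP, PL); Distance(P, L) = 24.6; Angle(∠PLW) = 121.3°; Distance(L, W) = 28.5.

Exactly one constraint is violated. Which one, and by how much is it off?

Distance(L, W) = 28.5 — off by 8.70.

F = (0.00, 0.00) ✓; FK at -0.4000° ✓; |FK| = 15.40 ✓; ∠(FK, KE) = 90.00° ✓; |KE| = 29.70 ✓; ∠(KE, EN) = 90.00° ✓; |EN| = 26.70 ✓; ∠(EN, NP) = 90.00° ✓; |NP| = 11.70 ✓; ∠(NP, PL) = 90.00° ✓; |PL| = 24.60 ✓; ∠PLW = 121.3° ✓; |LW| = 19.80 ✗.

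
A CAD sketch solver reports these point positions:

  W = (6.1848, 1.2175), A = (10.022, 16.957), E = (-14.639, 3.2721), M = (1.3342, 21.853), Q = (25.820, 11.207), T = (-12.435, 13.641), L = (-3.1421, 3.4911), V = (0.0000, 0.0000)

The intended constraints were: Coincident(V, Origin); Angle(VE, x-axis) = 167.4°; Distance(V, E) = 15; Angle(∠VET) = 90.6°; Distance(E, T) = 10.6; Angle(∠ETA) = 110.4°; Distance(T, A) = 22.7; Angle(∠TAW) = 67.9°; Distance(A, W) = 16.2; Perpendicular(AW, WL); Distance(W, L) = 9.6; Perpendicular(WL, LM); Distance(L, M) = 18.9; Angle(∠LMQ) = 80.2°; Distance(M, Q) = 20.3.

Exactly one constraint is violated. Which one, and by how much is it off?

Distance(M, Q) = 20.3 — off by 6.40.

V = (0.00, 0.00) ✓; VE at 167.4° ✓; |VE| = 15.00 ✓; ∠VET = 90.60° ✓; |ET| = 10.60 ✓; ∠ETA = 110.4° ✓; |TA| = 22.70 ✓; ∠TAW = 67.90° ✓; |AW| = 16.20 ✓; ∠(AW, WL) = 90.00° ✓; |WL| = 9.600 ✓; ∠(WL, LM) = 90.00° ✓; |LM| = 18.90 ✓; ∠LMQ = 80.20° ✓; |MQ| = 26.70 ✗.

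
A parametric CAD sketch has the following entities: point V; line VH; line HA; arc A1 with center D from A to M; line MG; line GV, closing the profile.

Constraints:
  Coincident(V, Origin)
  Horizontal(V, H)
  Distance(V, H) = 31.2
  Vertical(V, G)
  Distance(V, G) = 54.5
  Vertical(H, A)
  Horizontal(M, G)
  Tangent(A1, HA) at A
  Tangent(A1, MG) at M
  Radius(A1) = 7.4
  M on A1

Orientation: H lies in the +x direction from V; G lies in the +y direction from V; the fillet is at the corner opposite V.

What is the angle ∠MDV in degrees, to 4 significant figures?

153.2°

V is at the origin; V and H share the same y with |VH| = 31.2 and H on the +x side, so H = (31.20, 0.000). V and G share the same x with |VG| = 54.5 and G on the +y side, so G = (0.000, 54.50). The virtual corner opposite V is at (31.20, 54.50). Tangency of A1 to HA means the radius DA is perpendicular to HA and A1 meets MG tangentially, so DM is at right angles to MG, with radius 7.4, so the center D sits 7.4 in from both sides at D = (23.80, 47.10). That places the tangent points at A = (31.20, 47.10) on HA and M = (23.80, 54.50) on MG. Then cos ∠MDV = DM·DV / (|DM||DV|), giving 153.2°.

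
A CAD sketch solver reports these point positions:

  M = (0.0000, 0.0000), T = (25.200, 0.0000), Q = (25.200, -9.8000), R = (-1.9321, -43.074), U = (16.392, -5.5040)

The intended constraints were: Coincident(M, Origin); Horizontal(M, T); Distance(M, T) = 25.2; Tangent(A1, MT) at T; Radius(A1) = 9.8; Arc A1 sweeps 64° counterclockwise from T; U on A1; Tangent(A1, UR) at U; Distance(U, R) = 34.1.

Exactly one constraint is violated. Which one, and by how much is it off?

Distance(U, R) = 34.1 — off by 7.70.

M = (0.00, 0.00) ✓; M.y = 0.00, T.y = 0.00 ✓; |MT| = 25.20 ✓; ∠(QT, TM) = 90.00° ✓; |QT| = 9.800 ✓; bearing(Q→U) − bearing(Q→T) = 64.00° ✓; |QU| = 9.800 ✓; ∠(QU, UR) = 90.00° ✓; |UR| = 41.80 ✗.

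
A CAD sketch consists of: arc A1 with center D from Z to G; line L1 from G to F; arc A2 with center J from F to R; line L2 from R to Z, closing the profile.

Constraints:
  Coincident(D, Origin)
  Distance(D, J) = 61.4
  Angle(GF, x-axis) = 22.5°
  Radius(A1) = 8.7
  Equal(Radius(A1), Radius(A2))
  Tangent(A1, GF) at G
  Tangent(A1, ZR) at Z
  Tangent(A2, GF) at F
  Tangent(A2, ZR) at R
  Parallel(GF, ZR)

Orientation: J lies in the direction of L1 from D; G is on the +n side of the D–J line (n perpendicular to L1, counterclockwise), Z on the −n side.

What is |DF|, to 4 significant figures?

62.01

Tangency of A1 to both parallel lines with radius 8.7 puts G and Z at D ± 8.7·n: G = (-3.329, 8.038), Z = (3.329, -8.038). Equal radii place F and R the same way about J: F = J + 8.7·n = (53.40, 31.53), R = J − 8.7·n = (60.06, 15.46). Then |DF| = |F − D| = 62.01.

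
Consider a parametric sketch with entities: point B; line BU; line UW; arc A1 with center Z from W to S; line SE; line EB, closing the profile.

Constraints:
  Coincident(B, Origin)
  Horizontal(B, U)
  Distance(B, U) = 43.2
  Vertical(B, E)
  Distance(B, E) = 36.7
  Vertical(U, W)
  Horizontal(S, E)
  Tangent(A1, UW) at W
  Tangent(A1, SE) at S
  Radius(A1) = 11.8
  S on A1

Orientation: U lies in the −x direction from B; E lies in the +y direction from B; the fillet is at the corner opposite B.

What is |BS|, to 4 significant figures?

48.30

B is at the origin; BU is horizontal with |BU| = 43.2 and U on the −x side, so U = (-43.20, 0.000). BE is vertical with |BE| = 36.7 and E on the +y side, so E = (0.000, 36.70). The virtual corner opposite B is at (-43.20, 36.70). A1 meets UW tangentially, so ZW is at right angles to UW and tangency of A1 to SE means the radius ZS is perpendicular to SE, with radius 11.8, so the center Z sits 11.8 in from both sides at Z = (-31.40, 24.90). That places the tangent points at W = (-43.20, 24.90) on UW and S = (-31.40, 36.70) on SE. Then |BS| = |S − B| = 48.30.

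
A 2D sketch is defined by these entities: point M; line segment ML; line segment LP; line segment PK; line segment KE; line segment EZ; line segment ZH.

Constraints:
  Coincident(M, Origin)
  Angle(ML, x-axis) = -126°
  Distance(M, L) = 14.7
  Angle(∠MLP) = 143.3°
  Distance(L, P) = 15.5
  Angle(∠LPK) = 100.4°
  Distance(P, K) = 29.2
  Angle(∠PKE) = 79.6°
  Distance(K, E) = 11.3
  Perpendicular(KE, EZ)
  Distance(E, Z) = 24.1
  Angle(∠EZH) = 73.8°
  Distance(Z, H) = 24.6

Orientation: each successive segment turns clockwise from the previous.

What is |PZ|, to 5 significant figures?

7.5957

M is at the origin; ML runs at -126.0° with length 14.7, so L = (-8.6404, -11.893). ∠MLP = 143.3° gives LP at -162.70° from the x-axis; with |LP| = 15.5, P = (-23.439, -16.502). ∠LPK = 100.4° gives PK at 117.70° from the x-axis; with |PK| = 29.2, K = (-37.013, 9.3516). ∠PKE = 79.6° gives KE at 17.300° from the x-axis; with |KE| = 11.3, E = (-26.224, 12.712). The perpendicularity gives EZ at right angles to KE, so EZ runs at -72.700°; with |EZ| = 24.1, Z = (-19.057, -10.298). Then |PZ| = |Z − P| = 7.5957.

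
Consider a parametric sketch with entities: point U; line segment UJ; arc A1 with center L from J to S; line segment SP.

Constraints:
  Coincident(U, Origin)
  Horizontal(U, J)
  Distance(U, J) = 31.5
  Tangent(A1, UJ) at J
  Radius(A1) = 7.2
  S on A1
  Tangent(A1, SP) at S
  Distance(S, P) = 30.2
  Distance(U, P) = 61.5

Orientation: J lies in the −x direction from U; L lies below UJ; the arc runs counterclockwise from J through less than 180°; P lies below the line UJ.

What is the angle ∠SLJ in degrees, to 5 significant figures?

54.116°

Checks: |LS| = 7.200 ✓; ∠(LS, SP) = 90.00° ✓; |SP| = 30.20 ✓; |UP| = 61.50 ✓.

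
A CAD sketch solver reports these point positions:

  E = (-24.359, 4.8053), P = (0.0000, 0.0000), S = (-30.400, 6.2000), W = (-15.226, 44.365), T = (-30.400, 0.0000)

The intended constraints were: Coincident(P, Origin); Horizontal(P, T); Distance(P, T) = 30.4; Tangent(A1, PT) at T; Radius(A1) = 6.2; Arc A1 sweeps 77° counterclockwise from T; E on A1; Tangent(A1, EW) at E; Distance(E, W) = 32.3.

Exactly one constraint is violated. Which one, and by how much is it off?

Distance(E, W) = 32.3 — off by 8.30.

P = (0.00, 0.00) ✓; P.y = 0.00, T.y = 0.00 ✓; |PT| = 30.40 ✓; ∠(ST, TP) = 90.00° ✓; |ST| = 6.200 ✓; bearing(S→E) − bearing(S→T) = 77.00° ✓; |SE| = 6.200 ✓; ∠(SE, EW) = 90.00° ✓; |EW| = 40.60 ✗.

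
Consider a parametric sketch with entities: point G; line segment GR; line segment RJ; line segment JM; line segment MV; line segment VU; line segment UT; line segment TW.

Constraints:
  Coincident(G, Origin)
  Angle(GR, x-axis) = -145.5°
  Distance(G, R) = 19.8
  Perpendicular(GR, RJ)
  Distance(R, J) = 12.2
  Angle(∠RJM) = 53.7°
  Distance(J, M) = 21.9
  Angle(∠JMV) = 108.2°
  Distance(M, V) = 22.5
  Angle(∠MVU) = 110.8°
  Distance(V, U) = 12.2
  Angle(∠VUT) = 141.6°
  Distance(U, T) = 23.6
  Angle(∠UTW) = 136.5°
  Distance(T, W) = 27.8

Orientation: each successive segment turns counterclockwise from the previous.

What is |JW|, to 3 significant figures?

26.6

G is at the origin; GR runs at -145.5° with length 19.8, so R = (-16.3, -11.2). GR ⟂ RJ, so RJ runs at -55.5°; with |RJ| = 12.2, J = (-9.41, -21.3). ∠RJM = 53.7° gives JM at 70.8° from the x-axis; with |JM| = 21.9, M = (-2.21, -0.587). ∠JMV = 108.2° gives MV at 143° from the x-axis; with |MV| = 22.5, V = (-20.1, 13.1). ∠MVU = 110.8° gives VU at -148° from the x-axis; with |VU| = 12.2, U = (-30.4, 6.65). ∠VUT = 141.6° gives UT at -110° from the x-axis; with |UT| = 23.6, T = (-38.4, -15.6). ∠UTW = 136.5° gives TW at -66.3° from the x-axis; with |TW| = 27.8, W = (-27.3, -41.0). Then |JW| = |W − J| = 26.6.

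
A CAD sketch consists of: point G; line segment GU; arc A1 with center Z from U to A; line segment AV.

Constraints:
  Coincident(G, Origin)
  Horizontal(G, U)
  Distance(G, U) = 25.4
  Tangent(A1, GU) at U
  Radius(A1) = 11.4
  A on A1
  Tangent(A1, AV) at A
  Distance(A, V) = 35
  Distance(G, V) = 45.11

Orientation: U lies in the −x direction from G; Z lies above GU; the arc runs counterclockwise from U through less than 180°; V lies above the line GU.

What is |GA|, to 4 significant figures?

17.12

Checks: ∠(ZU, UG) = 90.00° ✓; |ZU| = 11.40 ✓; |ZA| = 11.40 ✓; ∠(ZA, AV) = 90.00° ✓; |AV| = 35.00 ✓; |GV| = 45.11 ✓.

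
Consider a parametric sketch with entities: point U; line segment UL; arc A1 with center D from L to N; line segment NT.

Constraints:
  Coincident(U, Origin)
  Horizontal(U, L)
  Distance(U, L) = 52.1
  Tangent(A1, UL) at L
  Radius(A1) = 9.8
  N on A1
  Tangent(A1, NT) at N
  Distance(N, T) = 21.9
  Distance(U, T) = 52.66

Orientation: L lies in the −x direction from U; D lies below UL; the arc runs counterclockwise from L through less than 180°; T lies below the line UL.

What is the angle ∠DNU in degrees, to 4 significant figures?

32.37°

Checks: ∠(DL, LU) = 90.00° ✓; |DN| = 9.800 ✓; ∠(DN, NT) = 90.00° ✓; |NT| = 21.90 ✓; |UT| = 52.66 ✓.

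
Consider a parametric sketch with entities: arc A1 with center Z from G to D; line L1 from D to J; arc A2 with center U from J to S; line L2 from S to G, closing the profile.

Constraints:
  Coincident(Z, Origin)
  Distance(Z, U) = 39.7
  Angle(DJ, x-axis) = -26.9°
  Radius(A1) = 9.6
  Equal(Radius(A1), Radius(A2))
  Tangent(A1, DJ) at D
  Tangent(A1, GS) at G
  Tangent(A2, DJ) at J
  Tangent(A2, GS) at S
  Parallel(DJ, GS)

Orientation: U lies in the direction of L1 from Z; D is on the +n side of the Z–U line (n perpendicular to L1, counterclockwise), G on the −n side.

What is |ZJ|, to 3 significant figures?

40.8

Tangency of A1 to both parallel lines with radius 9.6 puts D and G at Z ± 9.6·n: D = (4.34, 8.56), G = (-4.34, -8.56). Equal radii place J and S the same way about U: J = U + 9.6·n = (39.7, -9.40), S = U − 9.6·n = (31.1, -26.5). Then |ZJ| = |J − Z| = 40.8.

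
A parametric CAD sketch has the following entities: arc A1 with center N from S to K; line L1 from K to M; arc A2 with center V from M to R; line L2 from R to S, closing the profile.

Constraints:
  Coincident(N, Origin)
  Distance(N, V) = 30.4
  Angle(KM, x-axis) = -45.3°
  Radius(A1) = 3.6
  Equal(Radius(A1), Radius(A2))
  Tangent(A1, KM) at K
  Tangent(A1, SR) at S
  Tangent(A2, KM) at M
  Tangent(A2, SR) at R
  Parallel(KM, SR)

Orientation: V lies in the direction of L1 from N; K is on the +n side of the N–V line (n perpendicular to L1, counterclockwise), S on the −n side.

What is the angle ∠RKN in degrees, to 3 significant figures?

76.7°

Tangency of A1 to both parallel lines with radius 3.6 puts K and S at N ± 3.6·n: K = (2.56, 2.53), S = (-2.56, -2.53). Equal radii place M and R the same way about V: M = V + 3.6·n = (23.9, -19.1), R = V − 3.6·n = (18.8, -24.1). Then cos ∠RKN = KR·KN / (|KR||KN|), giving 76.7°.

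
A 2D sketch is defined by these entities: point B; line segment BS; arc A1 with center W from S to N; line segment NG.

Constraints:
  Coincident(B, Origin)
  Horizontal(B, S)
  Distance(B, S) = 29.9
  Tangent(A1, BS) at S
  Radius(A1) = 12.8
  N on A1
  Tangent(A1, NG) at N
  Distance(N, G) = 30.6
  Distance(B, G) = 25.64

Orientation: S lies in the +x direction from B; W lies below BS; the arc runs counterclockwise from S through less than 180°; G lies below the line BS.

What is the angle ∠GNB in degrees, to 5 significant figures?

55.879°

Checks: |WN| = 12.80 ✓; ∠(WN, NG) = 90.00° ✓; |NG| = 30.60 ✓; |BG| = 25.64 ✓.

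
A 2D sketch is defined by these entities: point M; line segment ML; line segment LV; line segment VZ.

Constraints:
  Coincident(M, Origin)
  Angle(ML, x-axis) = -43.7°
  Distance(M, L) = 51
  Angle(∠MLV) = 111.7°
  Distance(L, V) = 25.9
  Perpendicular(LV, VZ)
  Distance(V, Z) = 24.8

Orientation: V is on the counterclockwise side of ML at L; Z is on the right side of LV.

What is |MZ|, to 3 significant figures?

84.9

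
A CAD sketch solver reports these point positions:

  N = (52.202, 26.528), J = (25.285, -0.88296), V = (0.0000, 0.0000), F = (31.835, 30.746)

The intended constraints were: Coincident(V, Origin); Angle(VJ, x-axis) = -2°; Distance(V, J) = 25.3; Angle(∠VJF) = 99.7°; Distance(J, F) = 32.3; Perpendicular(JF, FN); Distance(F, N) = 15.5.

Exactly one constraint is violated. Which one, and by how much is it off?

Distance(F, N) = 15.5 — off by 5.30.

V = (0.00, 0.00) ✓; VJ at -2.000° ✓; |VJ| = 25.30 ✓; ∠VJF = 99.70° ✓; |JF| = 32.30 ✓; ∠(JF, FN) = 90.00° ✓; |FN| = 20.80 ✗.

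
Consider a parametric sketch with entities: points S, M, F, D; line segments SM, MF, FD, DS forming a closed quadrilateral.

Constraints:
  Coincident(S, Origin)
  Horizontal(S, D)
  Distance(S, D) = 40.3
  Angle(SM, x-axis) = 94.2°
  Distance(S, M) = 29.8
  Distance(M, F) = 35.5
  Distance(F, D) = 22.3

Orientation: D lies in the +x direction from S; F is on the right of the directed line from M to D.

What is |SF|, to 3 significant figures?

18.0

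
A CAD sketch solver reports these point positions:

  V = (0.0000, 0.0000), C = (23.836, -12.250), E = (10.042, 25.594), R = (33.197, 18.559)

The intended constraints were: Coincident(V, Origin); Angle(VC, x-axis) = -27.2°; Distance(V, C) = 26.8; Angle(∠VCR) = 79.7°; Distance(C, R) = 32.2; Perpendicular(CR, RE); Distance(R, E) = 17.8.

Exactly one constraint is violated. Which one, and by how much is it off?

Distance(R, E) = 17.8 — off by 6.40.

V = (0.00, 0.00) ✓; VC at -27.20° ✓; |VC| = 26.80 ✓; ∠VCR = 79.70° ✓; |CR| = 32.20 ✓; ∠(CR, RE) = 90.00° ✓; |RE| = 24.20 ✗.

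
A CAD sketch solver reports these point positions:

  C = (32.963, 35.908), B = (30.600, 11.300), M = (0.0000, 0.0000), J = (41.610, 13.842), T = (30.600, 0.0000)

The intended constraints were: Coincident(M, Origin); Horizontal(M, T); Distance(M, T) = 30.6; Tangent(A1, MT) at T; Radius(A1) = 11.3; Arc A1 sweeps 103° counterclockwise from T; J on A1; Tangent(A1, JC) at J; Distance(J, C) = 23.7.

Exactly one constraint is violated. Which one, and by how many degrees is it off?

Tangent(A1, JC) at J — off by 8.40°.

M = (0.00, 0.00) ✓; M.y = 0.00, T.y = 0.00 ✓; |MT| = 30.60 ✓; ∠(BT, TM) = 90.00° ✓; |BT| = 11.30 ✓; bearing(B→J) − bearing(B→T) = 103.0° ✓; |BJ| = 11.30 ✓; ∠(BJ, JC) = 81.60° ✗; |JC| = 23.70 ✓.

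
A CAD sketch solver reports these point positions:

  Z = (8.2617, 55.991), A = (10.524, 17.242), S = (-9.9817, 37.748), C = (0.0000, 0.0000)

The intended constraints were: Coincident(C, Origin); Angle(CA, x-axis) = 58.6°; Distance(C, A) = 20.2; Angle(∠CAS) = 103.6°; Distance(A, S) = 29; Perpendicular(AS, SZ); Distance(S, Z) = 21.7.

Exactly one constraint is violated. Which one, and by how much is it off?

Distance(S, Z) = 21.7 — off by 4.10.

C = (0.00, 0.00) ✓; CA at 58.60° ✓; |CA| = 20.20 ✓; ∠CAS = 103.6° ✓; |AS| = 29.00 ✓; ∠(AS, SZ) = 90.00° ✓; |SZ| = 25.80 ✗.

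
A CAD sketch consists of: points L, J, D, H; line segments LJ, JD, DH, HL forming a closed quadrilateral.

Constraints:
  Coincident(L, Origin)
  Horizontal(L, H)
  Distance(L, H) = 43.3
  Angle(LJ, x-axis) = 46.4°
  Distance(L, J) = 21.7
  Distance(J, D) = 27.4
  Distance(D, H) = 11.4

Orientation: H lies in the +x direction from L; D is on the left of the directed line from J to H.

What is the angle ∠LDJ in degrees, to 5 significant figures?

24.304°

Checks: |LH| = 43.30 ✓; |LJ| = 21.70 ✓; |JD| = 27.40 ✓; |DH| = 11.40 ✓.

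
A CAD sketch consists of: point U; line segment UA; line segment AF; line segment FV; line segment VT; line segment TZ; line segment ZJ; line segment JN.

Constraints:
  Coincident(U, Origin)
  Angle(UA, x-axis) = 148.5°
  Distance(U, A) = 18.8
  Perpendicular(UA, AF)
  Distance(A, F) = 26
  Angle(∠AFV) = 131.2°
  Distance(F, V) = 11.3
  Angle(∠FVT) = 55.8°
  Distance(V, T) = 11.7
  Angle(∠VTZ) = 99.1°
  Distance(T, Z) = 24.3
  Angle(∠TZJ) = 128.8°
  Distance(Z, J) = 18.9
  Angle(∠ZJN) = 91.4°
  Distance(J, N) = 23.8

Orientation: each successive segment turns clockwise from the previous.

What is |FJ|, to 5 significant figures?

28.882

U is at the origin; UA runs at 148.5° with length 18.8, so A = (-16.030, 9.8230). UA ⟂ AF, so AF runs at 58.500°; with |AF| = 26.0, F = (-2.4447, 31.992). ∠AFV = 131.2° gives FV at 9.7000° from the x-axis; with |FV| = 11.3, V = (8.6938, 33.896). ∠FVT = 55.8° gives VT at -114.50° from the x-axis; with |VT| = 11.7, T = (3.8419, 23.249). ∠VTZ = 99.1° gives TZ at 164.60° from the x-axis; with |TZ| = 24.3, Z = (-19.586, 29.702). ∠TZJ = 128.8° gives ZJ at 113.40° from the x-axis; with |ZJ| = 18.9, J = (-27.092, 47.048). Then |FJ| = |J − F| = 28.882.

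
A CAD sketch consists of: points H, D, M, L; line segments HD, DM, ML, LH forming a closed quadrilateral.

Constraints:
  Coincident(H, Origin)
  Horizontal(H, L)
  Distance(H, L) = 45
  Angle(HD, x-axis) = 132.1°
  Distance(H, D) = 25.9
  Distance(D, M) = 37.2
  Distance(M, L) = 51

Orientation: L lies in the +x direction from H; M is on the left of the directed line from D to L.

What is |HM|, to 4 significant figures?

42.26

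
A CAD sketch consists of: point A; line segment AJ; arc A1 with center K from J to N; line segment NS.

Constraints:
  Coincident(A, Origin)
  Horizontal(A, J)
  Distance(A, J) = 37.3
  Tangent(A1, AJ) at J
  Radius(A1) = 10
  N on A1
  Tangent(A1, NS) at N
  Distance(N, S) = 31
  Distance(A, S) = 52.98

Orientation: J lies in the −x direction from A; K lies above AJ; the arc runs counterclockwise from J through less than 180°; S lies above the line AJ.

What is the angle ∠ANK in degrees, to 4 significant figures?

148.5°

A is at the origin; AJ is horizontal with |AJ| = 37.3 and J on the −x side, so J = (-37.30, 0.000). A1 meets AJ tangentially, so KJ is at right angles to AJ, so K = J + (0, 10) = (-37.30, 10.00). Since KN ⟂ NS (tangency), |KS| = √(10.0² + 31.0²) = 32.57 regardless of where N sits on A1. So S lies on both circle(A, 52.98) and circle(K, 32.57); the above-AJ intersection is S = (-32.09, 42.15). N is the foot of the tangent from S: N = (-27.41, 11.51).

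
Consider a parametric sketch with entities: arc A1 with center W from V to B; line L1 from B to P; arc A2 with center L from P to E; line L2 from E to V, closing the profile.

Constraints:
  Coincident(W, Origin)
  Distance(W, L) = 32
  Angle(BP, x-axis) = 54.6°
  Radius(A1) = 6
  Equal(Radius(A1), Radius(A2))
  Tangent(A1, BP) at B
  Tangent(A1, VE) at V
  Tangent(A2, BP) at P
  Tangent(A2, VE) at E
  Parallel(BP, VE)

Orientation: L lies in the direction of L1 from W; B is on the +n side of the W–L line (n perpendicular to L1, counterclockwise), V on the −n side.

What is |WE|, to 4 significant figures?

32.56

The slot axis is L1's direction at 54.6°, so u = (cos 54.6°, sin 54.6°) = (0.5793, 0.8151) and n = (−sin 54.6°, cos 54.6°) = (-0.8151, 0.5793). W is at the origin and L lies 32.0 along u from W, so L = 32.0·u = (18.54, 26.08). Tangency of A1 to both parallel lines with radius 6.0 puts B and V at W ± 6.0·n: B = (-4.891, 3.476), V = (4.891, -3.476). Equal radii place P and E the same way about L: P = L + 6.0·n = (13.65, 29.56), E = L − 6.0·n = (23.43, 22.61). Then |WE| = |E − W| = 32.56.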